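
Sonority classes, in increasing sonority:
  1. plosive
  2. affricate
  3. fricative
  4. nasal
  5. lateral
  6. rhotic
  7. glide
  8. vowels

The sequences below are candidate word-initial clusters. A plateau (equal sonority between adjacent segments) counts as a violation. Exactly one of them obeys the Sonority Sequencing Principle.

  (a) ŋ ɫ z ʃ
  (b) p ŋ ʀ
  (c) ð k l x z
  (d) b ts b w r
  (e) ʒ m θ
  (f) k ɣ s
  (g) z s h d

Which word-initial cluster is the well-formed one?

b

(a) ŋ ɫ z ʃ: profile 4-5-3-3 — violates.
(b) p ŋ ʀ: profile 1-4-6 — obeys.
(c) ð k l x z: profile 3-1-5-3-3 — violates.
(d) b ts b w r: profile 1-2-1-7-6 — violates.
(e) ʒ m θ: profile 3-4-3 — violates.
(f) k ɣ s: profile 1-3-3 — violates.
(g) z s h d: profile 3-3-3-1 — violates.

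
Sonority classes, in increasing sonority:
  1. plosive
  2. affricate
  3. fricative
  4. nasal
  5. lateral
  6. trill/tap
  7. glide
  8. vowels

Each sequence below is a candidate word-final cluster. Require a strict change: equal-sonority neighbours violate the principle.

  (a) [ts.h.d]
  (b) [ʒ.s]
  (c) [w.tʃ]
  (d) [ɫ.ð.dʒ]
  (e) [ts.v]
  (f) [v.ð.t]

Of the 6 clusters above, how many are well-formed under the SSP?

2

(a) [ts.h.d]: profile 2-3-1 — violates.
(b) [ʒ.s]: profile 3-3 — violates.
(c) [w.tʃ]: profile 7-2 — obeys.
(d) [ɫ.ð.dʒ]: profile 5-3-2 — obeys.
(e) [ts.v]: profile 2-3 — violates.
(f) [v.ð.t]: profile 3-3-1 — violates.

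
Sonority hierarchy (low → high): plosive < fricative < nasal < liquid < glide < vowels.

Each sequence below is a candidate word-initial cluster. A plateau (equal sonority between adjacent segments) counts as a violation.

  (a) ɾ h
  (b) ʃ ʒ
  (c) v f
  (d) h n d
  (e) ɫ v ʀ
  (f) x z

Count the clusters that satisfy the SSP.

(a) ɾ h: profile 4-2 — violates.
(b) ʃ ʒ: profile 2-2 — violates.
(c) v f: profile 2-2 — violates.
(d) h n d: profile 2-3-1 — violates.
(e) ɫ v ʀ: profile 4-2-4 — violates.
(f) x z: profile 2-2 — violates.

0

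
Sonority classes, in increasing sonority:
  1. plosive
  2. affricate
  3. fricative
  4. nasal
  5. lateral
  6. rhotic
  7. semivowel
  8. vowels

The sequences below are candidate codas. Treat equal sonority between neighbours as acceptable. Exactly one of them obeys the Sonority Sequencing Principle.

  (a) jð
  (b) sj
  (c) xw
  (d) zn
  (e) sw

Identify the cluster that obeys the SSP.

a

(a) sonority 7-3: well-formed.
(b) sonority 3-7: ill-formed.
(c) sonority 3-7: ill-formed.
(d) sonority 3-4: ill-formed.
(e) sonority 3-7: ill-formed.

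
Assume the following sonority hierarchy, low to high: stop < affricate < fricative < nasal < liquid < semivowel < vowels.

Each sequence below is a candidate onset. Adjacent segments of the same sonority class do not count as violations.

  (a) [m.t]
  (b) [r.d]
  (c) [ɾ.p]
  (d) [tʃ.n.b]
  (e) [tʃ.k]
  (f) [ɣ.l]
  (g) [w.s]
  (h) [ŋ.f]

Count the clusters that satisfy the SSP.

1

(a) sonority 4-1: ill-formed.
(b) sonority 5-1: ill-formed.
(c) sonority 5-1: ill-formed.
(d) sonority 2-4-1: ill-formed.
(e) sonority 2-1: ill-formed.
(f) sonority 3-5: well-formed.
(g) sonority 6-3: ill-formed.
(h) sonority 4-3: ill-formed.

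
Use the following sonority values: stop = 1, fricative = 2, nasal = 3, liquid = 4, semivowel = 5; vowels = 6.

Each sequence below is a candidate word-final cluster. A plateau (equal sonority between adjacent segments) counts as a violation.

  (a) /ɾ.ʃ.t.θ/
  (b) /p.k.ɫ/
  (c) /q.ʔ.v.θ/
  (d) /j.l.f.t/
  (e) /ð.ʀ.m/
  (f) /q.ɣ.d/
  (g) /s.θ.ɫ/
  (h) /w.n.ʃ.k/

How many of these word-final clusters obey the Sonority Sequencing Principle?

(a) 4-2-1-2 → violates
(b) 1-1-4 → violates
(c) 1-1-2-2 → violates
(d) 5-4-2-1 → obeys
(e) 2-4-3 → violates
(f) 1-2-1 → violates
(g) 2-2-4 → violates
(h) 5-3-2-1 → obeys

2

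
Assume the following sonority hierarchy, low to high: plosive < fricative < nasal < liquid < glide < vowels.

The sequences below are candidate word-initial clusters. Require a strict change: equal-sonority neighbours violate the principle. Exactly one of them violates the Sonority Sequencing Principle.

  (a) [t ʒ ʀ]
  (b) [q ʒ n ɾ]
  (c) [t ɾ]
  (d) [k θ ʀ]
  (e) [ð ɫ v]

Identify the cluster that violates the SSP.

(a) [t ʒ ʀ]: profile 1-2-4 — obeys.
(b) [q ʒ n ɾ]: profile 1-2-3-4 — obeys.
(c) [t ɾ]: profile 1-4 — obeys.
(d) [k θ ʀ]: profile 1-2-4 — obeys.
(e) [ð ɫ v]: profile 2-4-2 — violates.

e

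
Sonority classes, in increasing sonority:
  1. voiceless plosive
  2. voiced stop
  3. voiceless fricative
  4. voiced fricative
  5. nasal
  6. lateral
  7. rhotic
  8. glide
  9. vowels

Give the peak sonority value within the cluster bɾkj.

8

/b/: voiced stop = 2.
/ɾ/: rhotic = 7.
/k/: voiceless plosive = 1.
/j/: glide = 8.
The maximum is 8.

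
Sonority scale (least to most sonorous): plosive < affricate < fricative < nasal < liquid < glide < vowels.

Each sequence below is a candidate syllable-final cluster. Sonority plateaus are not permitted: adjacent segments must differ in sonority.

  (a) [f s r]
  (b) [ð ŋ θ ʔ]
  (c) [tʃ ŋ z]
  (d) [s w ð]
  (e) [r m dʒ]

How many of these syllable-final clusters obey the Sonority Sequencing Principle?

(a) 3-3-5 → violates
(b) 3-4-3-1 → violates
(c) 2-4-3 → violates
(d) 3-6-3 → violates
(e) 5-4-2 → obeys

1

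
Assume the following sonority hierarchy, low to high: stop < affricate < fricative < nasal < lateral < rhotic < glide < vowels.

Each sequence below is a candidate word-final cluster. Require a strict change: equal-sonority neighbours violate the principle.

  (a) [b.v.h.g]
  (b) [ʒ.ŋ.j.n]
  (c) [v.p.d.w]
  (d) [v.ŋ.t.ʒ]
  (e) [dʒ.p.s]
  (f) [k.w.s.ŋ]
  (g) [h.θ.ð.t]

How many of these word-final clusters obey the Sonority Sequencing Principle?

(a) [b.v.h.g]: profile 1-3-3-1 — violates.
(b) [ʒ.ŋ.j.n]: profile 3-4-7-4 — violates.
(c) [v.p.d.w]: profile 3-1-1-7 — violates.
(d) [v.ŋ.t.ʒ]: profile 3-4-1-3 — violates.
(e) [dʒ.p.s]: profile 2-1-3 — violates.
(f) [k.w.s.ŋ]: profile 1-7-3-4 — violates.
(g) [h.θ.ð.t]: profile 3-3-3-1 — violates.

0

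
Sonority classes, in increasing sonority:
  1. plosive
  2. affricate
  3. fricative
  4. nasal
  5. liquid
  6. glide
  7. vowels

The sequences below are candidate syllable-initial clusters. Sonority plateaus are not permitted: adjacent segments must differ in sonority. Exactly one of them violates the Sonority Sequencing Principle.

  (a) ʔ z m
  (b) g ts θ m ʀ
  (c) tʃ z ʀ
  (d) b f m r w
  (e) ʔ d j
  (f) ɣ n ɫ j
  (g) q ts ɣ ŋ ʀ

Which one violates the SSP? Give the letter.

e

(a) sonority 1-3-4: well-formed.
(b) sonority 1-2-3-4-5: well-formed.
(c) sonority 2-3-5: well-formed.
(d) sonority 1-3-4-5-6: well-formed.
(e) sonority 1-1-6: ill-formed.
(f) sonority 3-4-5-6: well-formed.
(g) sonority 1-2-3-4-5: well-formed.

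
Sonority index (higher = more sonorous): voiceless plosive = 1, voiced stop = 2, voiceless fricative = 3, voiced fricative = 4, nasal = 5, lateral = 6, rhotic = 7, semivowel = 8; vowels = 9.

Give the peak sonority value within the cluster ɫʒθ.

/ɫ/: lateral = 6.
/ʒ/: voiced fricative = 4.
/θ/: voiceless fricative = 3.
The maximum is 6.

6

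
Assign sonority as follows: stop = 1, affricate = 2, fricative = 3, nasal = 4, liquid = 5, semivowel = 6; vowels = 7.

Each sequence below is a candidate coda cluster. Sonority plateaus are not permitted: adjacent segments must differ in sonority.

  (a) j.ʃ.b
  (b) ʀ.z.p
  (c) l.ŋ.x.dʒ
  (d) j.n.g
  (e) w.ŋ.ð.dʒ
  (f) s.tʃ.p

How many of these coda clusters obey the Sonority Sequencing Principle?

(a) j.ʃ.b: profile 6-3-1 — obeys.
(b) ʀ.z.p: profile 5-3-1 — obeys.
(c) l.ŋ.x.dʒ: profile 5-4-3-2 — obeys.
(d) j.n.g: profile 6-4-1 — obeys.
(e) w.ŋ.ð.dʒ: profile 6-4-3-2 — obeys.
(f) s.tʃ.p: profile 3-2-1 — obeys.

6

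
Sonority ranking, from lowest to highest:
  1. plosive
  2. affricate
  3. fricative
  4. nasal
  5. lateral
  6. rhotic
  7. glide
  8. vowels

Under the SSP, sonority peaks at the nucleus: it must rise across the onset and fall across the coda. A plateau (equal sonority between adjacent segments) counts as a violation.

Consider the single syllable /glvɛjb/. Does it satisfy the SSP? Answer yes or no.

Onset: /g/ is a plosive (sonority 1), /l/ is a lateral (sonority 5), /v/ is a fricative (sonority 3); then the nucleus /ɛ/ (sonority 8).
Onset profile 1-5-3-8 — does not strictly rise throughout.
Coda: /j/ is a glide (sonority 7), /b/ is a plosive (sonority 1).
Coda profile 8-7-1 — falls from the nucleus.

no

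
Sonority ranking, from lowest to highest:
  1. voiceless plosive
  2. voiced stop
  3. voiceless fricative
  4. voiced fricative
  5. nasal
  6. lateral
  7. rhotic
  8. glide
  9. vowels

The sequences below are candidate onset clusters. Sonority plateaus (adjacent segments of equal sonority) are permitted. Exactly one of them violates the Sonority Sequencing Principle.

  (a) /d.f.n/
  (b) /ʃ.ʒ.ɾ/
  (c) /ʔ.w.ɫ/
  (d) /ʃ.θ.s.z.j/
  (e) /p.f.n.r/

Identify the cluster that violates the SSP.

(a) /d.f.n/: profile 2-3-5 — obeys.
(b) /ʃ.ʒ.ɾ/: profile 3-4-7 — obeys.
(c) /ʔ.w.ɫ/: profile 1-8-6 — violates.
(d) /ʃ.θ.s.z.j/: profile 3-3-3-4-8 — obeys.
(e) /p.f.n.r/: profile 1-3-5-7 — obeys.

c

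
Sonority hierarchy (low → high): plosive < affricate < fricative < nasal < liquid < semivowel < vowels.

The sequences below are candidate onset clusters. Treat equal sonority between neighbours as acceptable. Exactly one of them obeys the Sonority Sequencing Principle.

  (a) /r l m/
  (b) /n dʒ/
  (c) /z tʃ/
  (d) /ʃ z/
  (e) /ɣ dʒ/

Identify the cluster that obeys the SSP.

d

(a) 5-5-4 → violates
(b) 4-2 → violates
(c) 3-2 → violates
(d) 3-3 → obeys
(e) 3-2 → violates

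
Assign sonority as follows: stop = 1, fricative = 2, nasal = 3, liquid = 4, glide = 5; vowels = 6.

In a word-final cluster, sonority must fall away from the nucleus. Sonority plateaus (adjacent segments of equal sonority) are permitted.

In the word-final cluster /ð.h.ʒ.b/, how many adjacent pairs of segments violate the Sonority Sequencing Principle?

0

/ð/ is a fricative (sonority 2).
/h/ is a fricative (sonority 2).
/ʒ/ is a fricative (sonority 2).
/b/ is a stop (sonority 1).
/ð/→/h/: 2→2 (plateau, allowed) — ok.
/h/→/ʒ/: 2→2 (plateau, allowed) — ok.
/ʒ/→/b/: 2→1 (falls) — ok.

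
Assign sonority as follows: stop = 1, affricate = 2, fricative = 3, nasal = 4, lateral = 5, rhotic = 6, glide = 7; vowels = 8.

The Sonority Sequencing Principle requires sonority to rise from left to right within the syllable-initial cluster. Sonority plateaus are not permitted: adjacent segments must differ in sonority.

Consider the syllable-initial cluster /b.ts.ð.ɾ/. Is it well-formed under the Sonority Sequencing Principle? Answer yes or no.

/b/: stop = 1.
/ts/: affricate = 2.
/ð/: fricative = 3.
/ɾ/: rhotic = 6.
The profile 1-2-3-6 strictly rises, so the syllable-initial cluster satisfies the SSP.

yes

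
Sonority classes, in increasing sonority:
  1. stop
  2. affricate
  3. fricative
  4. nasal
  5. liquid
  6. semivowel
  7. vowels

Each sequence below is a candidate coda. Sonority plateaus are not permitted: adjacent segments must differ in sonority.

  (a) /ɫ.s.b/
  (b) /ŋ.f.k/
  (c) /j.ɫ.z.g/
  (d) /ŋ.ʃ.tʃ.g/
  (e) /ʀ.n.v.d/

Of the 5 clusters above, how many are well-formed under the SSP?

5

(a) /ɫ.s.b/: profile 5-3-1 — obeys.
(b) /ŋ.f.k/: profile 4-3-1 — obeys.
(c) /j.ɫ.z.g/: profile 6-5-3-1 — obeys.
(d) /ŋ.ʃ.tʃ.g/: profile 4-3-2-1 — obeys.
(e) /ʀ.n.v.d/: profile 5-4-3-1 — obeys.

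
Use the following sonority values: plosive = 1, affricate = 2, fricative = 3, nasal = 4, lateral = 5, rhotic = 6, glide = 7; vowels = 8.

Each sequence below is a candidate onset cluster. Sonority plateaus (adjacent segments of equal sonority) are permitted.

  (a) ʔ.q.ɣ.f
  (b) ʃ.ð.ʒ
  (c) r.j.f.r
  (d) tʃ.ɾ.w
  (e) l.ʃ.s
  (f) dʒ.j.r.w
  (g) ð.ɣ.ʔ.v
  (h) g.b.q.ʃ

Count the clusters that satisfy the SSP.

4

(a) ʔ.q.ɣ.f: profile 1-1-3-3 — obeys.
(b) ʃ.ð.ʒ: profile 3-3-3 — obeys.
(c) r.j.f.r: profile 6-7-3-6 — violates.
(d) tʃ.ɾ.w: profile 2-6-7 — obeys.
(e) l.ʃ.s: profile 5-3-3 — violates.
(f) dʒ.j.r.w: profile 2-7-6-7 — violates.
(g) ð.ɣ.ʔ.v: profile 3-3-1-3 — violates.
(h) g.b.q.ʃ: profile 1-1-1-3 — obeys.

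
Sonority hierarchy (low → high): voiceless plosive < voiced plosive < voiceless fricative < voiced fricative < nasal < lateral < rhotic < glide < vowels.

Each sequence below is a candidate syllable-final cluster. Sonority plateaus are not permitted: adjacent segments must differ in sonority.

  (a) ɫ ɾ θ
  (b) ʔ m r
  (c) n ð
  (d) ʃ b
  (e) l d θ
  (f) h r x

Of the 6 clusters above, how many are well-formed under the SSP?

(a) 6-7-3 → violates
(b) 1-5-7 → violates
(c) 5-4 → obeys
(d) 3-2 → obeys
(e) 6-2-3 → violates
(f) 3-7-3 → violates

2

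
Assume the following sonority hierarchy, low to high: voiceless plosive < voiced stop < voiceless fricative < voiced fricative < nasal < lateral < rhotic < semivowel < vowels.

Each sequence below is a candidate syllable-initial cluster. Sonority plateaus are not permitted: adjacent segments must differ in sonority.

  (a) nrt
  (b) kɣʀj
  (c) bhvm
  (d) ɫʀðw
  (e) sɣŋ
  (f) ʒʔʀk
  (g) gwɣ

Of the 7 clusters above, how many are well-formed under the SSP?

(a) nrt: profile 5-7-1 — violates.
(b) kɣʀj: profile 1-4-7-8 — obeys.
(c) bhvm: profile 2-3-4-5 — obeys.
(d) ɫʀðw: profile 6-7-4-8 — violates.
(e) sɣŋ: profile 3-4-5 — obeys.
(f) ʒʔʀk: profile 4-1-7-1 — violates.
(g) gwɣ: profile 2-8-4 — violates.

3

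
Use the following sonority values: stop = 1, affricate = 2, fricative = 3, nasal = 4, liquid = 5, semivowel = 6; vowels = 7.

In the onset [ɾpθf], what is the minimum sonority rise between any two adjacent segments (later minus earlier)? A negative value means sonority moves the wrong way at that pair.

-4

/ɾ/: liquid = 5.
/p/: stop = 1.
/θ/: fricative = 3.
/f/: fricative = 3.
/ɾ/→/p/: change -4.
/p/→/θ/: change +2.
/θ/→/f/: change +0.
Minimum = -4.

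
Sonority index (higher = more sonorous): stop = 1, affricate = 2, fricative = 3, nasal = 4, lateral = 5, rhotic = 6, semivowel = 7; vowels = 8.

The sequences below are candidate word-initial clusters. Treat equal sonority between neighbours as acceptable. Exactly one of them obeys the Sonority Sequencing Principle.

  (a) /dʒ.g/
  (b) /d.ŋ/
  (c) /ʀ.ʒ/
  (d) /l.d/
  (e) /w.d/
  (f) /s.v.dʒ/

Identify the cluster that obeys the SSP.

b

(a) /dʒ.g/: profile 2-1 — violates.
(b) /d.ŋ/: profile 1-4 — obeys.
(c) /ʀ.ʒ/: profile 6-3 — violates.
(d) /l.d/: profile 5-1 — violates.
(e) /w.d/: profile 7-1 — violates.
(f) /s.v.dʒ/: profile 3-3-2 — violates.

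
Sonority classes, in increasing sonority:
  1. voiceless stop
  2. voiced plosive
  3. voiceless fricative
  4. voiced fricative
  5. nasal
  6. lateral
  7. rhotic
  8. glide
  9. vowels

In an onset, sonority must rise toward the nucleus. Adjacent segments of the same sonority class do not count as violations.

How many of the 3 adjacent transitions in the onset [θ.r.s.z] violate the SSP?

/θ/ is a voiceless fricative (sonority 3).
/r/ is a rhotic (sonority 7).
/s/ is a voiceless fricative (sonority 3).
/z/ is a voiced fricative (sonority 4).
/θ/→/r/: 3→7 (rises) — ok.
/r/→/s/: 7→3 (does not rise) — violation.
/s/→/z/: 3→4 (rises) — ok.

1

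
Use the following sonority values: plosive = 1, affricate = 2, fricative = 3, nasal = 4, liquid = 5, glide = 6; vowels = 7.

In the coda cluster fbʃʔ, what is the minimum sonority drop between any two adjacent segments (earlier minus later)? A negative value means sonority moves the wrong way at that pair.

-2

/f/: fricative = 3.
/b/: plosive = 1.
/ʃ/: fricative = 3.
/ʔ/: plosive = 1.
/f/→/b/: change +2.
/b/→/ʃ/: change -2.
/ʃ/→/ʔ/: change +2.
Minimum = -2.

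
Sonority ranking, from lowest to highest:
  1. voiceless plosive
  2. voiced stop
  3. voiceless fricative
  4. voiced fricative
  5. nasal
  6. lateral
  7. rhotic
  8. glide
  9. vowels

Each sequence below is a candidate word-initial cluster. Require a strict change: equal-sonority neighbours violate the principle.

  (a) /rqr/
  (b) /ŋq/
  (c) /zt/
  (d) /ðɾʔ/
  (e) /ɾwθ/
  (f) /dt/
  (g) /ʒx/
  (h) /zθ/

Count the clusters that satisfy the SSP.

0

(a) sonority 7-1-7: ill-formed.
(b) sonority 5-1: ill-formed.
(c) sonority 4-1: ill-formed.
(d) sonority 4-7-1: ill-formed.
(e) sonority 7-8-3: ill-formed.
(f) sonority 2-1: ill-formed.
(g) sonority 4-3: ill-formed.
(h) sonority 4-3: ill-formed.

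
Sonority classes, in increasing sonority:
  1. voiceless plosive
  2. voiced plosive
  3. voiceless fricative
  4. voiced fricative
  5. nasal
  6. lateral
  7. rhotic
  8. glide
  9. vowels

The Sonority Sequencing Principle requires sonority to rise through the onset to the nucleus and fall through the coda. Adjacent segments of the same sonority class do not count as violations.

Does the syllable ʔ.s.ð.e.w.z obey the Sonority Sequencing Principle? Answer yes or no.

Onset: /ʔ/ is a voiceless plosive (sonority 1), /s/ is a voiceless fricative (sonority 3), /ð/ is a voiced fricative (sonority 4); then the nucleus /e/ (sonority 9).
Onset profile 1-3-4-9 — rises to the nucleus.
Coda: /w/ is a glide (sonority 8), /z/ is a voiced fricative (sonority 4).
Coda profile 9-8-4 — falls from the nucleus.

yes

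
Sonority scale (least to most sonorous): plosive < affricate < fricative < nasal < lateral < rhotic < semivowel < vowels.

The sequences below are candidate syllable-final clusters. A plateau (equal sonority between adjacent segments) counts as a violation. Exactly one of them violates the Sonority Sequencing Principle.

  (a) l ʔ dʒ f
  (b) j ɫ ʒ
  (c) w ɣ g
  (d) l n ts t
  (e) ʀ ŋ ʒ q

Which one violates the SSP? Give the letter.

(a) 5-1-2-3 → violates
(b) 7-5-3 → obeys
(c) 7-3-1 → obeys
(d) 5-4-2-1 → obeys
(e) 6-4-3-1 → obeys

a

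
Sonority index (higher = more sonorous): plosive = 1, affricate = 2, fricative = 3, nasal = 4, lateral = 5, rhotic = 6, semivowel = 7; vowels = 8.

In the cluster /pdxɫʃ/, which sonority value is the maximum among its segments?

5

/p/ — plosive, sonority 1.
/d/ — plosive, sonority 1.
/x/ — fricative, sonority 3.
/ɫ/ — lateral, sonority 5.
/ʃ/ — fricative, sonority 3.
The maximum is 5.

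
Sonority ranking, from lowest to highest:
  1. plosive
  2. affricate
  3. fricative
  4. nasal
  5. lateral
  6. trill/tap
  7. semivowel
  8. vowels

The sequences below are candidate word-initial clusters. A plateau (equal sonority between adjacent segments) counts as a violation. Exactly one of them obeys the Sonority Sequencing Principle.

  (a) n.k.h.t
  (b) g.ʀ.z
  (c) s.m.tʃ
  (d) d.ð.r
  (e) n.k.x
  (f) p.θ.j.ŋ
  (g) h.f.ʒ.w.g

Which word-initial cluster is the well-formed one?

d

(a) 4-1-3-1 → violates
(b) 1-6-3 → violates
(c) 3-4-2 → violates
(d) 1-3-6 → obeys
(e) 4-1-3 → violates
(f) 1-3-7-4 → violates
(g) 3-3-3-7-1 → violates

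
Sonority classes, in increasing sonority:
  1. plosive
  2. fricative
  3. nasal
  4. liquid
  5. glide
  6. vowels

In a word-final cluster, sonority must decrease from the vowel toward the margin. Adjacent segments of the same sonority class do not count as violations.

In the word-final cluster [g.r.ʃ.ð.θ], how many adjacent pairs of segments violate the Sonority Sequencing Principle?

/g/ is a plosive (sonority 1).
/r/ is a liquid (sonority 4).
/ʃ/ is a fricative (sonority 2).
/ð/ is a fricative (sonority 2).
/θ/ is a fricative (sonority 2).
/g/→/r/: 1→4 (does not fall) — violation.
/r/→/ʃ/: 4→2 (falls) — ok.
/ʃ/→/ð/: 2→2 (plateau, allowed) — ok.
/ð/→/θ/: 2→2 (plateau, allowed) — ok.

1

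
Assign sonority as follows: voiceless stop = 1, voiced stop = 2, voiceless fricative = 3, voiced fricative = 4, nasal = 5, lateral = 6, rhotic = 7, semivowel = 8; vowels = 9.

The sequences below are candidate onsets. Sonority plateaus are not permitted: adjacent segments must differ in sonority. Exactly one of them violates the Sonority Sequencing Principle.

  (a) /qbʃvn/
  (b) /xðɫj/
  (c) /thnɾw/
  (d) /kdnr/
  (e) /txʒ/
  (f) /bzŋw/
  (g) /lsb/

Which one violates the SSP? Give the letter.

(a) sonority 1-2-3-4-5: well-formed.
(b) sonority 3-4-6-8: well-formed.
(c) sonority 1-3-5-7-8: well-formed.
(d) sonority 1-2-5-7: well-formed.
(e) sonority 1-3-4: well-formed.
(f) sonority 2-4-5-8: well-formed.
(g) sonority 6-3-2: ill-formed.

g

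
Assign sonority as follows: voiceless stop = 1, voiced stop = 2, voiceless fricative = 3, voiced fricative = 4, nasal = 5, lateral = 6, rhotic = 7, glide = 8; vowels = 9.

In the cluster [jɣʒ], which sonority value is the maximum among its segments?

/j/: glide = 8.
/ɣ/: voiced fricative = 4.
/ʒ/: voiced fricative = 4.
The maximum is 8.

8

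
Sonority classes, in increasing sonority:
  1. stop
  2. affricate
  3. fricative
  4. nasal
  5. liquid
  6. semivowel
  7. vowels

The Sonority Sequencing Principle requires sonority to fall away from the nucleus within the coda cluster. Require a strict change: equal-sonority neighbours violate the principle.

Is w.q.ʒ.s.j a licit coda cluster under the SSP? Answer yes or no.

/w/ is a semivowel (sonority 6).
/q/ is a stop (sonority 1).
/ʒ/ is a fricative (sonority 3).
/s/ is a fricative (sonority 3).
/j/ is a semivowel (sonority 6).
The profile is 6-1-3-3-6. Between /q/ (1) and /ʒ/ (3) sonority does not fall, so the cluster violates the SSP.

no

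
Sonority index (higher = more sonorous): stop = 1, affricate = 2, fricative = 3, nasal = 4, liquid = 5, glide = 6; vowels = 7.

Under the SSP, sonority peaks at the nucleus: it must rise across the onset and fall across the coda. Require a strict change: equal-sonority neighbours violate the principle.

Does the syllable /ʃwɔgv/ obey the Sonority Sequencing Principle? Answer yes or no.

Onset: /ʃ/ is a fricative (sonority 3), /w/ is a glide (sonority 6); then the nucleus /ɔ/ (sonority 7).
Onset profile 3-6-7 — rises to the nucleus.
Coda: /g/ is a stop (sonority 1), /v/ is a fricative (sonority 3).
Coda profile 7-1-3 — does not strictly fall throughout.

no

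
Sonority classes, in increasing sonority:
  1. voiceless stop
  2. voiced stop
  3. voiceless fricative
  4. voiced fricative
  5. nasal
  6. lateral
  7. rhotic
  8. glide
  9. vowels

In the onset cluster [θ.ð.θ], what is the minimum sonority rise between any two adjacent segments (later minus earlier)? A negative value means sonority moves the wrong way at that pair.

/θ/ is a voiceless fricative (sonority 3).
/ð/ is a voiced fricative (sonority 4).
/θ/ is a voiceless fricative (sonority 3).
/θ/→/ð/: change +1.
/ð/→/θ/: change -1.
Minimum = -1.

-1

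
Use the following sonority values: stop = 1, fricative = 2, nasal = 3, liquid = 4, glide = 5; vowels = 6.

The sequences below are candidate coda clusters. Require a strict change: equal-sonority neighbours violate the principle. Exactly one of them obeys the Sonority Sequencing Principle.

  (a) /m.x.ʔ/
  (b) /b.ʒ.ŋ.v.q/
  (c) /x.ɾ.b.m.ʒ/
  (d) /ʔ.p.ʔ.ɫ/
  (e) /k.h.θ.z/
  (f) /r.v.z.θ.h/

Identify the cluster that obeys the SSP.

(a) sonority 3-2-1: well-formed.
(b) sonority 1-2-3-2-1: ill-formed.
(c) sonority 2-4-1-3-2: ill-formed.
(d) sonority 1-1-1-4: ill-formed.
(e) sonority 1-2-2-2: ill-formed.
(f) sonority 4-2-2-2-2: ill-formed.

a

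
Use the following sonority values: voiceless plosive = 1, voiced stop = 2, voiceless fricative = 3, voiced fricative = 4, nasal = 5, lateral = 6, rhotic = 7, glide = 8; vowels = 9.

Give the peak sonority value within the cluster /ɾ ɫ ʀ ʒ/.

/ɾ/ — rhotic, sonority 7.
/ɫ/ — lateral, sonority 6.
/ʀ/ — rhotic, sonority 7.
/ʒ/ — voiced fricative, sonority 4.
The maximum is 7.

7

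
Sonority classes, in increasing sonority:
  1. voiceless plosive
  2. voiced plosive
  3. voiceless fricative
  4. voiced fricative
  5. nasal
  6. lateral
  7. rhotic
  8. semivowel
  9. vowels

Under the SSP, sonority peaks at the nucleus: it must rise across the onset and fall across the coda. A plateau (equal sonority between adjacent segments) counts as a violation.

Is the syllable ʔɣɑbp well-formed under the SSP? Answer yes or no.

Onset: /ʔ/ is a voiceless plosive (sonority 1), /ɣ/ is a voiced fricative (sonority 4); then the nucleus /ɑ/ (sonority 9).
Onset profile 1-4-9 — rises to the nucleus.
Coda: /b/ is a voiced plosive (sonority 2), /p/ is a voiceless plosive (sonority 1).
Coda profile 9-2-1 — falls from the nucleus.

yes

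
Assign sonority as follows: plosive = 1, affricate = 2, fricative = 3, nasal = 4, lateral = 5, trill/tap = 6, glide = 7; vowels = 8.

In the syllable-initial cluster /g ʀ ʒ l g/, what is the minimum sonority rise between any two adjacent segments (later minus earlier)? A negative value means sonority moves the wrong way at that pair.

/g/ — plosive, sonority 1.
/ʀ/ — trill/tap, sonority 6.
/ʒ/ — fricative, sonority 3.
/l/ — lateral, sonority 5.
/g/ — plosive, sonority 1.
/g/→/ʀ/: change +5.
/ʀ/→/ʒ/: change -3.
/ʒ/→/l/: change +2.
/l/→/g/: change -4.
Minimum = -4.

-4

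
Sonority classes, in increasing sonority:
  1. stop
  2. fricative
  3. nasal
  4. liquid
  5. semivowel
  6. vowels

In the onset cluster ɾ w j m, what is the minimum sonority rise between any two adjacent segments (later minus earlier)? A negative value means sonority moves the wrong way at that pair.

/ɾ/ — liquid, sonority 4.
/w/ — semivowel, sonority 5.
/j/ — semivowel, sonority 5.
/m/ — nasal, sonority 3.
/ɾ/→/w/: change +1.
/w/→/j/: change +0.
/j/→/m/: change -2.
Minimum = -2.

-2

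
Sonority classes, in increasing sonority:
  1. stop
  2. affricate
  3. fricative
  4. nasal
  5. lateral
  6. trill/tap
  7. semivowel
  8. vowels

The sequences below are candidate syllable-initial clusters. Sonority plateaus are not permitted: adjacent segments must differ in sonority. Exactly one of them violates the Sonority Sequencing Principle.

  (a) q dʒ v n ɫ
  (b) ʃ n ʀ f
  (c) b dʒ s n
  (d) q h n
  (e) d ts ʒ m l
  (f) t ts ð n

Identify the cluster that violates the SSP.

b

(a) q dʒ v n ɫ: profile 1-2-3-4-5 — obeys.
(b) ʃ n ʀ f: profile 3-4-6-3 — violates.
(c) b dʒ s n: profile 1-2-3-4 — obeys.
(d) q h n: profile 1-3-4 — obeys.
(e) d ts ʒ m l: profile 1-2-3-4-5 — obeys.
(f) t ts ð n: profile 1-2-3-4 — obeys.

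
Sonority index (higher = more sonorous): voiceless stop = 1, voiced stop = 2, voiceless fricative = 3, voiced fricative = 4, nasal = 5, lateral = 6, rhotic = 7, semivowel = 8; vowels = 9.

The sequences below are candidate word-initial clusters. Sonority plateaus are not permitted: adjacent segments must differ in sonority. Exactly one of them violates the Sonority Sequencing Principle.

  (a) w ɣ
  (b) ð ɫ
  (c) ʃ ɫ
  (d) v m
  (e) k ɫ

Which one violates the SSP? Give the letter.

a

(a) w ɣ: profile 8-4 — violates.
(b) ð ɫ: profile 4-6 — obeys.
(c) ʃ ɫ: profile 3-6 — obeys.
(d) v m: profile 4-5 — obeys.
(e) k ɫ: profile 1-6 — obeys.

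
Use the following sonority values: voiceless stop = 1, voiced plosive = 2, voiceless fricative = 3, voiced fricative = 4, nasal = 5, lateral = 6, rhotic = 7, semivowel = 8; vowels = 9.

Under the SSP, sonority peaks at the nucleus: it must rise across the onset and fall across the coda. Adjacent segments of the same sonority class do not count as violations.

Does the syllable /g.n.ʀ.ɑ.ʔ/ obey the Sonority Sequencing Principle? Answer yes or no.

Onset: /g/ is a voiced plosive (sonority 2), /n/ is a nasal (sonority 5), /ʀ/ is a rhotic (sonority 7); then the nucleus /ɑ/ (sonority 9).
Onset profile 2-5-7-9 — rises to the nucleus.
Coda: /ʔ/ is a voiceless stop (sonority 1).
Coda profile 9-1 — falls from the nucleus.

yes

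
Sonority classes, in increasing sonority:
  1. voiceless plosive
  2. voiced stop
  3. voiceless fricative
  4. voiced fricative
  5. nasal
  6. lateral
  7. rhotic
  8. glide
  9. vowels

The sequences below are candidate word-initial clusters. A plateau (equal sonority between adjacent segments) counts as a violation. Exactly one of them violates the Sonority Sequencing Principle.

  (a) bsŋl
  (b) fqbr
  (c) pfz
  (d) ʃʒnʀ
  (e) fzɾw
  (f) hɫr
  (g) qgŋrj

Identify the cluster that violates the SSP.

(a) 2-3-5-6 → obeys
(b) 3-1-2-7 → violates
(c) 1-3-4 → obeys
(d) 3-4-5-7 → obeys
(e) 3-4-7-8 → obeys
(f) 3-6-7 → obeys
(g) 1-2-5-7-8 → obeys

b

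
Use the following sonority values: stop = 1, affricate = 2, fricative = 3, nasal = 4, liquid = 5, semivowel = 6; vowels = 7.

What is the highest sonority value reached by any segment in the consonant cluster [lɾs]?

/l/ — liquid, sonority 5.
/ɾ/ — liquid, sonority 5.
/s/ — fricative, sonority 3.
The maximum is 5.

5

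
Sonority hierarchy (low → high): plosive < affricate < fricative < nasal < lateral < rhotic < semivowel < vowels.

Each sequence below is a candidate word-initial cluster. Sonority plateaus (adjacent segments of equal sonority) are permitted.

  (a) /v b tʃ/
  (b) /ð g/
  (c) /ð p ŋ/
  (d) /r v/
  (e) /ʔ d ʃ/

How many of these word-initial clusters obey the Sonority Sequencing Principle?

(a) /v b tʃ/: profile 3-1-2 — violates.
(b) /ð g/: profile 3-1 — violates.
(c) /ð p ŋ/: profile 3-1-4 — violates.
(d) /r v/: profile 6-3 — violates.
(e) /ʔ d ʃ/: profile 1-1-3 — obeys.

1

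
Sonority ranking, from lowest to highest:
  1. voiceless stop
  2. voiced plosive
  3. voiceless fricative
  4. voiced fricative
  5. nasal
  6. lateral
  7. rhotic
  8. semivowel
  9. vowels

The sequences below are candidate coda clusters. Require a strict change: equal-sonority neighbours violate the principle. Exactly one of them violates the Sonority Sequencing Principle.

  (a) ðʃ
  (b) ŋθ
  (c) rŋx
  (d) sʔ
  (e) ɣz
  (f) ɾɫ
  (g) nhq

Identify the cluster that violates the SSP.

(a) 4-3 → obeys
(b) 5-3 → obeys
(c) 7-5-3 → obeys
(d) 3-1 → obeys
(e) 4-4 → violates
(f) 7-6 → obeys
(g) 5-3-1 → obeys

e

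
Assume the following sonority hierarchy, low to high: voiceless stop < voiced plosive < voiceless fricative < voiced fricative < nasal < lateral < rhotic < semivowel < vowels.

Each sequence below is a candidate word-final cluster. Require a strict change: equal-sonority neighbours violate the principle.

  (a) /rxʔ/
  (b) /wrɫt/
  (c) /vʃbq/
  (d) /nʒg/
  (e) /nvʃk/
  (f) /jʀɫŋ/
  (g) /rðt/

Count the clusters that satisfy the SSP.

(a) sonority 7-3-1: well-formed.
(b) sonority 8-7-6-1: well-formed.
(c) sonority 4-3-2-1: well-formed.
(d) sonority 5-4-2: well-formed.
(e) sonority 5-4-3-1: well-formed.
(f) sonority 8-7-6-5: well-formed.
(g) sonority 7-4-1: well-formed.

7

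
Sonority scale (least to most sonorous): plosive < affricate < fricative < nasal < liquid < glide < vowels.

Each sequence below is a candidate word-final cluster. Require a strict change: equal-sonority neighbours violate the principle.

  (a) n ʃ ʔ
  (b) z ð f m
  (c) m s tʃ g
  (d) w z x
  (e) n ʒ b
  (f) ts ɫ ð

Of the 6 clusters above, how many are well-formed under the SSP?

(a) sonority 4-3-1: well-formed.
(b) sonority 3-3-3-4: ill-formed.
(c) sonority 4-3-2-1: well-formed.
(d) sonority 6-3-3: ill-formed.
(e) sonority 4-3-1: well-formed.
(f) sonority 2-5-3: ill-formed.

3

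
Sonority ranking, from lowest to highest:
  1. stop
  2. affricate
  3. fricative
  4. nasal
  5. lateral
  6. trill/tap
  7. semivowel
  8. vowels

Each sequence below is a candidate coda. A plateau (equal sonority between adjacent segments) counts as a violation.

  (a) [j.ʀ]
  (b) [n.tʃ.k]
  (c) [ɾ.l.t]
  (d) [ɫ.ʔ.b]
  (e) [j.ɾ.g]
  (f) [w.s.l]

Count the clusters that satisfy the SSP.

(a) sonority 7-6: well-formed.
(b) sonority 4-2-1: well-formed.
(c) sonority 6-5-1: well-formed.
(d) sonority 5-1-1: ill-formed.
(e) sonority 7-6-1: well-formed.
(f) sonority 7-3-5: ill-formed.

4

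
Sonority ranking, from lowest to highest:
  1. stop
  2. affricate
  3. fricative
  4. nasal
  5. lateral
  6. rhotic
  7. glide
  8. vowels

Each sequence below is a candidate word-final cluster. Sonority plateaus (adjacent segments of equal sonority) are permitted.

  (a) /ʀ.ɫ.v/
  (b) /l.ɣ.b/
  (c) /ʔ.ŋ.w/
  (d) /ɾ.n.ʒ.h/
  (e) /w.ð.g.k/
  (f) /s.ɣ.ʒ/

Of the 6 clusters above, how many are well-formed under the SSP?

5

(a) sonority 6-5-3: well-formed.
(b) sonority 5-3-1: well-formed.
(c) sonority 1-4-7: ill-formed.
(d) sonority 6-4-3-3: well-formed.
(e) sonority 7-3-1-1: well-formed.
(f) sonority 3-3-3: well-formed.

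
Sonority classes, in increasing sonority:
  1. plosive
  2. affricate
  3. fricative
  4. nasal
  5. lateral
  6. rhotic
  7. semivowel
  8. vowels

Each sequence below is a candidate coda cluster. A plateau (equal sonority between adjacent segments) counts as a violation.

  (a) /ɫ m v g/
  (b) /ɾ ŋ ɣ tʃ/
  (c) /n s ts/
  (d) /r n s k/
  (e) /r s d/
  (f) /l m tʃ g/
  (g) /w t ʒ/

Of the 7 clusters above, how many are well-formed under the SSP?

6

(a) 5-4-3-1 → obeys
(b) 6-4-3-2 → obeys
(c) 4-3-2 → obeys
(d) 6-4-3-1 → obeys
(e) 6-3-1 → obeys
(f) 5-4-2-1 → obeys
(g) 7-1-3 → violates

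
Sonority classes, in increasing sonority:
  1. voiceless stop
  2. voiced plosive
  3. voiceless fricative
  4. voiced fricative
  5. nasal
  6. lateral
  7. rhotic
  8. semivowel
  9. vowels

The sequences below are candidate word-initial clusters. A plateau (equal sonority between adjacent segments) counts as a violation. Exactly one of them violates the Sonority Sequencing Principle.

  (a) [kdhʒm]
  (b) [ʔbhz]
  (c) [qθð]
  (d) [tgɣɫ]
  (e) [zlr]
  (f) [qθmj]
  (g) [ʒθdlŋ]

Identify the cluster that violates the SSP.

g

(a) [kdhʒm]: profile 1-2-3-4-5 — obeys.
(b) [ʔbhz]: profile 1-2-3-4 — obeys.
(c) [qθð]: profile 1-3-4 — obeys.
(d) [tgɣɫ]: profile 1-2-4-6 — obeys.
(e) [zlr]: profile 4-6-7 — obeys.
(f) [qθmj]: profile 1-3-5-8 — obeys.
(g) [ʒθdlŋ]: profile 4-3-2-6-5 — violates.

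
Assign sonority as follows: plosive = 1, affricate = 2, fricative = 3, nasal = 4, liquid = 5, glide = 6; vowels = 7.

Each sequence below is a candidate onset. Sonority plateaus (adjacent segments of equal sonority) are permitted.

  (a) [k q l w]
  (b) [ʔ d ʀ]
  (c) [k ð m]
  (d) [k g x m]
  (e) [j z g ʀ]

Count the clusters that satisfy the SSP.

(a) sonority 1-1-5-6: well-formed.
(b) sonority 1-1-5: well-formed.
(c) sonority 1-3-4: well-formed.
(d) sonority 1-1-3-4: well-formed.
(e) sonority 6-3-1-5: ill-formed.

4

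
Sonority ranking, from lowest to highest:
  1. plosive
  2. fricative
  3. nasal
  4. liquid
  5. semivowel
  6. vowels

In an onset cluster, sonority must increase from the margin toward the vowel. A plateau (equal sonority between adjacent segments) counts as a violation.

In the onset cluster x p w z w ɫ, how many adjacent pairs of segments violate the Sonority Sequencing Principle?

3

/x/ is a fricative (sonority 2).
/p/ is a plosive (sonority 1).
/w/ is a semivowel (sonority 5).
/z/ is a fricative (sonority 2).
/w/ is a semivowel (sonority 5).
/ɫ/ is a liquid (sonority 4).
/x/→/p/: 2→1 (does not rise) — violation.
/p/→/w/: 1→5 (rises) — ok.
/w/→/z/: 5→2 (does not rise) — violation.
/z/→/w/: 2→5 (rises) — ok.
/w/→/ɫ/: 5→4 (does not rise) — violation.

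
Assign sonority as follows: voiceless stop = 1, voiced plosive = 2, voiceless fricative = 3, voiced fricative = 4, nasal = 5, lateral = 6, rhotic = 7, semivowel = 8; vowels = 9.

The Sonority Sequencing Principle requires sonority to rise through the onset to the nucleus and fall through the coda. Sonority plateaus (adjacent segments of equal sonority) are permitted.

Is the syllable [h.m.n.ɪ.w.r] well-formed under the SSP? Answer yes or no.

yes

Onset: /h/ is a voiceless fricative (sonority 3), /m/ is a nasal (sonority 5), /n/ is a nasal (sonority 5); then the nucleus /ɪ/ (sonority 9).
Onset profile 3-5-5-9 — rises to the nucleus.
Coda: /w/ is a semivowel (sonority 8), /r/ is a rhotic (sonority 7).
Coda profile 9-8-7 — falls from the nucleus.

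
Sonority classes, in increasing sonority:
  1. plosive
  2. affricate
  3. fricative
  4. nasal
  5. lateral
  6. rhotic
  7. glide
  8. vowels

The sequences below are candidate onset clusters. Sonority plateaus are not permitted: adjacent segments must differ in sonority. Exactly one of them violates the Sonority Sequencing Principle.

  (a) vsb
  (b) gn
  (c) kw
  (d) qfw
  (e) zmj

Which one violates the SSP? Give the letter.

(a) sonority 3-3-1: ill-formed.
(b) sonority 1-4: well-formed.
(c) sonority 1-7: well-formed.
(d) sonority 1-3-7: well-formed.
(e) sonority 3-4-7: well-formed.

a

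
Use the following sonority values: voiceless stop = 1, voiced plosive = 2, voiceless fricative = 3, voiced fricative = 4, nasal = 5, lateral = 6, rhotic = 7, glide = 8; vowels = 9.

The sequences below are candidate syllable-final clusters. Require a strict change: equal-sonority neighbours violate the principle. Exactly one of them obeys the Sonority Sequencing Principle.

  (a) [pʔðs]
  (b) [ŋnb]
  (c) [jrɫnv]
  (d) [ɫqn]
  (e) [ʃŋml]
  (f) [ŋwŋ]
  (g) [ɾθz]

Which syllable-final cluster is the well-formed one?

c

(a) 1-1-4-3 → violates
(b) 5-5-2 → violates
(c) 8-7-6-5-4 → obeys
(d) 6-1-5 → violates
(e) 3-5-5-6 → violates
(f) 5-8-5 → violates
(g) 7-3-4 → violates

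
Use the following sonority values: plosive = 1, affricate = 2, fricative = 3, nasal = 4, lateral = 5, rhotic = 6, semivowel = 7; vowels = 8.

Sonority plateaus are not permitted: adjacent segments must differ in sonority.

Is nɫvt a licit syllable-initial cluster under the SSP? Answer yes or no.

/n/: nasal = 4.
/ɫ/: lateral = 5.
/v/: fricative = 3.
/t/: plosive = 1.
The profile is 4-5-3-1. Between /ɫ/ (5) and /v/ (3) sonority does not rise, so the cluster violates the SSP.

no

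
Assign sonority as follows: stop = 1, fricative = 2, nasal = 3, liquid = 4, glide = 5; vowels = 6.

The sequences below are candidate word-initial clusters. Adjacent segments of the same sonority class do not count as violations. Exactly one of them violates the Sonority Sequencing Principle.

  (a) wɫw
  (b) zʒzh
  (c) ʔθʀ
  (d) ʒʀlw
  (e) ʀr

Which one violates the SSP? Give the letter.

a

(a) wɫw: profile 5-4-5 — violates.
(b) zʒzh: profile 2-2-2-2 — obeys.
(c) ʔθʀ: profile 1-2-4 — obeys.
(d) ʒʀlw: profile 2-4-4-5 — obeys.
(e) ʀr: profile 4-4 — obeys.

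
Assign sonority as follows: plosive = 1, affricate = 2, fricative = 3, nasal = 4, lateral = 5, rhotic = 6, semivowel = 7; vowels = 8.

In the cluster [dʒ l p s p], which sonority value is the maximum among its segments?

/dʒ/ — affricate, sonority 2.
/l/ — lateral, sonority 5.
/p/ — plosive, sonority 1.
/s/ — fricative, sonority 3.
/p/ — plosive, sonority 1.
The maximum is 5.

5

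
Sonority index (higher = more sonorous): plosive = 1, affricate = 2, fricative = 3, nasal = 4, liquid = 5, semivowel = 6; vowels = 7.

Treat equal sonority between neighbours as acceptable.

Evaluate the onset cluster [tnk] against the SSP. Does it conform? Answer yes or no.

/t/ is a plosive (sonority 1).
/n/ is a nasal (sonority 4).
/k/ is a plosive (sonority 1).
The profile is 1-4-1. Between /n/ (4) and /k/ (1) sonority does not rise, so the cluster violates the SSP.

no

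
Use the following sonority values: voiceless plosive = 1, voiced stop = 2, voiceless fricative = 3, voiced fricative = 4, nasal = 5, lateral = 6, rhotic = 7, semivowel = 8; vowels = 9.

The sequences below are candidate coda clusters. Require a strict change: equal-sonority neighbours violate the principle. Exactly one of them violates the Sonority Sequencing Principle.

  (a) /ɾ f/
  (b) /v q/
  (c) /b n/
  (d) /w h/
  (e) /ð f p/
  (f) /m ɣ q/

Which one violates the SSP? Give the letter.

(a) sonority 7-3: well-formed.
(b) sonority 4-1: well-formed.
(c) sonority 2-5: ill-formed.
(d) sonority 8-3: well-formed.
(e) sonority 4-3-1: well-formed.
(f) sonority 5-4-1: well-formed.

c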